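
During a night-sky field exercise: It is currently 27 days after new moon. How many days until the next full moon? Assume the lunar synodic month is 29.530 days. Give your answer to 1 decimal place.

17.3 days

Full moon occurs at elongation 180°, i.e. at age 29.530 × 180/360 = 14.765 d.
Already past this cycle's full moon; the next is at 14.765 + 29.530 = 44.295 d, so 44.295 − 27 = 17.295 days.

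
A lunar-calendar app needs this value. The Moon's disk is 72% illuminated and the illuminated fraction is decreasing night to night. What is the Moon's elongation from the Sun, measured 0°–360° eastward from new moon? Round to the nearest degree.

244°

Invert f = (1 − cos θ)/2 to get cos θ = 1 − 2(0.72) = -0.440, hence θ₀ = arccos -0.440 = 116.1°.
Waning ⇒ past full, so θ = 360° − 116.1° = 243.9°.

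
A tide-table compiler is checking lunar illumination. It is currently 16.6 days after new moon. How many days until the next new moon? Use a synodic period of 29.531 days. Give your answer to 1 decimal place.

The next new moon completes the synodic month: 29.531 − 16.6 = 12.931 days.

12.9 days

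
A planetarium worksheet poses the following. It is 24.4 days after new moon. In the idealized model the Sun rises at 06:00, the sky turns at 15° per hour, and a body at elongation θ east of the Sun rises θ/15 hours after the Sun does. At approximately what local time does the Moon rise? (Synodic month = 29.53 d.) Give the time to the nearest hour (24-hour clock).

Phase angle: θ = 360°·(24.4 d)/(29.53 d) = 297.5°.
At 15° of sky rotation per hour, 297.5° corresponds to a 19.83 h lag.
06:00 + 19.83 h ≈ 01:50 → 02:00 to the nearest hour.

02:00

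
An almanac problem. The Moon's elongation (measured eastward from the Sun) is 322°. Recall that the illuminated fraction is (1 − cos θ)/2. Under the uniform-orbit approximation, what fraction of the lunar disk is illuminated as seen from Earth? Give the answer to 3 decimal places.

Half-versine of 322°: (1 − 0.788)/2 = 0.106.

0.106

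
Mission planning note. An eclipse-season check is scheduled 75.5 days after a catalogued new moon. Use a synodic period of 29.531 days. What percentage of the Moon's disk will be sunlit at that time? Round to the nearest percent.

75.5 d spans 2 complete synodic months (2 × 29.531 = 59.06 d) plus 16.44 d.
Phase angle: θ = 360°·(16.44 d)/(29.531 d) = 200.4°.
With cos θ = (-0.937), the lit fraction is (1 − (-0.937))/2 ≈ 0.969, so 97%.

97%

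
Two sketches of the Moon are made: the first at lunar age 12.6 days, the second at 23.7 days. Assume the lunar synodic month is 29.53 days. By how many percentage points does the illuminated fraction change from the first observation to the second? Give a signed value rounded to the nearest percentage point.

-61 pp

First observation: θ = 360°·12.6/29.53 = 153.6°, so f = 0.948.
Second observation: θ = 288.9°, f = 0.338.
Δf = 0.338 − 0.948 = -0.610, i.e. -61 pp.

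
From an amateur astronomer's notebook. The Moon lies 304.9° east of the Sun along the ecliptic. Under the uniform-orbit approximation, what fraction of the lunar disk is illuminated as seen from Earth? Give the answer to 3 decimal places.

0.214

cos 304.9° = 0.572, so f = (1 − 0.572)/2 = 0.214.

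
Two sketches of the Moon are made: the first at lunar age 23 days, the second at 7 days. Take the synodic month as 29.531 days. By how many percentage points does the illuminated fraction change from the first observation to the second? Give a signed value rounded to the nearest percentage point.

First observation: θ = 360°·23/29.531 = 280.4°, so f = 0.410.
Second observation: θ = 85.3°, f = 0.459.
Δf = 0.459 − 0.410 = +0.049, i.e. +5 pp.

+5 pp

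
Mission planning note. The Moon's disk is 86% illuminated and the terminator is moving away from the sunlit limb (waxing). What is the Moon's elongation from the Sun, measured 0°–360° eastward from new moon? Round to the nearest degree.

136°

Invert f = (1 − cos θ)/2 to get cos θ = 1 − 2(0.86) = -0.720, hence θ₀ = arccos -0.720 = 136.1°.
Waxing ⇒ before full, so θ = 136.1°.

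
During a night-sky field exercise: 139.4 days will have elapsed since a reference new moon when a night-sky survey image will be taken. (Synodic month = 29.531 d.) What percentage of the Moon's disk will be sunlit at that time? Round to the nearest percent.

59%

Reduce mod P: 139.4 − 4×29.531 = 21.28 d into the current lunation.
The Moon has covered 21.28/29.531 of its cycle, so θ ≈ 360° × 21.28/29.531 = 259.4°.
Illuminated fraction = (1 − cos 259.4°)/2 = (1 − (-0.185))/2 ≈ 0.592, so 59%.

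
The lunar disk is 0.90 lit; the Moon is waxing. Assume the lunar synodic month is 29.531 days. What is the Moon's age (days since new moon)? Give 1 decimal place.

11.7 days

cos θ = 1 − 2f = -0.800, giving a principal value of 143.1°.
The Moon is waxing (0°–180°), so θ = 143.1° directly.
That fraction of the synodic month is 143.1/360 × 29.531 d ≈ 11.74 d.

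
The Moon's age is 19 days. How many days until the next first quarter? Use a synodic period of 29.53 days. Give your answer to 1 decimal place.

17.9 days

First quarter occurs at elongation 90°, i.e. at age 29.53 × 90/360 = 7.383 d.
Already past this cycle's first quarter; the next is at 7.383 + 29.53 = 36.913 d, so 36.913 − 19 = 17.913 days.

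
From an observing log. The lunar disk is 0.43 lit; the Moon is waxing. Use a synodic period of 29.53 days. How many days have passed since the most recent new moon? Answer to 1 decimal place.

6.7 days

cos θ = 1 − 2f = 0.140, giving a principal value of 82.0°.
The Moon is waxing (0°–180°), so θ = 82.0° directly.
That fraction of the synodic month is 82.0/360 × 29.53 d ≈ 6.72 d.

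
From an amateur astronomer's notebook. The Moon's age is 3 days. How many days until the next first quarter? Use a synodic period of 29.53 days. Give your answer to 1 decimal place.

4.4 days

First quarter is 0.25 of the way through the cycle: age 0.25 × 29.53 = 7.383 d.
So 4.383 days remain (7.383 − 3).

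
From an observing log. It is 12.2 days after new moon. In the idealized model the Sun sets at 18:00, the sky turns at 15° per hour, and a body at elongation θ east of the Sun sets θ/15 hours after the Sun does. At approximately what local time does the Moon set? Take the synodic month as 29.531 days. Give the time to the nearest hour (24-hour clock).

04:00

The Moon has covered 12.2/29.531 of its cycle, so θ ≈ 360° × 12.2/29.531 = 148.7°.
The Moon trails the Sun by θ/15 = 148.7/15 ≈ 9.92 hours.
18:00 + 9.92 h ≈ 03:55 → 04:00 to the nearest hour.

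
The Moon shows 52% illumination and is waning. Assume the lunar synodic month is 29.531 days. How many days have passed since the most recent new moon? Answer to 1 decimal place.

Invert f = (1 − cos θ)/2 to get cos θ = 1 − 2(0.52) = -0.040, hence θ₀ = arccos -0.040 = 92.3°.
Since the Moon is past full (waning), take the reflex angle: θ = 360° − 92.3° = 267.7°.
At 360°/29.531 d per day, 267.7° corresponds to 21.96 days.

22.0 days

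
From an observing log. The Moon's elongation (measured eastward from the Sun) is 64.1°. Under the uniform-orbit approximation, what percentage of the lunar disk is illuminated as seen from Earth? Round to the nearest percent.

Half-versine of 64.1°: (1 − 0.437)/2 = 0.282, i.e. 28%.

28%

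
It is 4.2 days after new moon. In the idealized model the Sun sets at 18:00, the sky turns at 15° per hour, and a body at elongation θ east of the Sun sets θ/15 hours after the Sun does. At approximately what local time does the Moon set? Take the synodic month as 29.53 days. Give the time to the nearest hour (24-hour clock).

21:00

Phase angle: θ = 360°·(4.2 d)/(29.53 d) = 51.2°.
Delay after the Sun = 51.2° / (15°/h) ≈ 3.41 h.
18:00 + 3.41 h ≈ 21:25 → 21:00 to the nearest hour.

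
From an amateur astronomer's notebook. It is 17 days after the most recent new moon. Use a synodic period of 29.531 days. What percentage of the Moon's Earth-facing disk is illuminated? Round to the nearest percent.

94%

Phase angle: θ = 360°·(17 d)/(29.531 d) = 207.2°.
Illuminated fraction = (1 − cos 207.2°)/2 = (1 − (-0.889))/2 ≈ 0.945, so 94%.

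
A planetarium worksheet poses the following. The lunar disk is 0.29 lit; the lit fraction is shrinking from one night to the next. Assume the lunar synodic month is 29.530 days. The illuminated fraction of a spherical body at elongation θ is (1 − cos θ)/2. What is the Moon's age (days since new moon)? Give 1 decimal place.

24.2 days

From f = (1 − cos θ)/2: cos θ = 1 − 2×0.29 = 0.420; arccos → 65.2°.
Since the Moon is past full (waning), take the reflex angle: θ = 360° − 65.2° = 294.8°.
At 360°/29.530 d per day, 294.8° corresponds to 24.18 days.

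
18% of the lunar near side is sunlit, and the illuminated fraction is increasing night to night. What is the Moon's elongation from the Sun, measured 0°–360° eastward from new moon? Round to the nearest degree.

50°

Invert f = (1 − cos θ)/2 to get cos θ = 1 − 2(0.18) = 0.640, hence θ₀ = arccos 0.640 = 50.2°.
Before full moon the principal value applies: θ = 50.2°.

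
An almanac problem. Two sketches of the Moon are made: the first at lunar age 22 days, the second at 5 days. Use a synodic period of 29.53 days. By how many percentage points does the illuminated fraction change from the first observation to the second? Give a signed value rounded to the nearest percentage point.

-26 percentage points

θ₁ = 360° × 22/29.53 = 268.2°, f₁ = (1 − cos θ₁)/2 = 0.516.
θ₂ = 360° × 5/29.53 = 61.0°, f₂ = (1 − cos θ₂)/2 = 0.257.
Change = f₂ − f₁ = -0.258 → -26 percentage points.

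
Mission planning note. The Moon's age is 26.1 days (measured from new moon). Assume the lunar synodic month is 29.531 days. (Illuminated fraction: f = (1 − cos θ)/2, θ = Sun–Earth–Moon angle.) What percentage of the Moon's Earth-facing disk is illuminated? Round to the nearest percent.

13%

The Moon has covered 26.1/29.531 of its cycle, so θ ≈ 360° × 26.1/29.531 = 318.2°.
Illuminated fraction = (1 − cos 318.2°)/2 = (1 − 0.745)/2 ≈ 0.127, so 13%.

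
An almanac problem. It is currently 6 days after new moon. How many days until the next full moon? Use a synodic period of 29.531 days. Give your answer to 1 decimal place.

8.8 days

Full moon occurs at elongation 180°, i.e. at age 29.531 × 180/360 = 14.765 d.
That is 14.765 − 6 = 8.765 days ahead.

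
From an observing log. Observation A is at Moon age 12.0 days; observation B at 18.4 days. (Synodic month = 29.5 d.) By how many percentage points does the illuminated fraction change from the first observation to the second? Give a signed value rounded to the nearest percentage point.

First observation: θ = 360°·12.0/29.5 = 146.4°, so f = 0.917.
Second observation: θ = 224.5°, f = 0.856.
Δf = 0.856 − 0.917 = -0.060, i.e. -6 pp.

-6 percentage points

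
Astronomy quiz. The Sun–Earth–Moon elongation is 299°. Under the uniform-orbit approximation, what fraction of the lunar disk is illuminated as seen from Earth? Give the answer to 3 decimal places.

Half-versine of 299°: (1 − 0.485)/2 = 0.258.

0.258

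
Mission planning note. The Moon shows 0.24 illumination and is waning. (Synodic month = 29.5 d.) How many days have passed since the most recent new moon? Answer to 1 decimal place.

From f = (1 − cos θ)/2: cos θ = 1 − 2×0.24 = 0.520; arccos → 58.7°.
Waning ⇒ past full, so θ = 360° − 58.7° = 301.3°.
At 360°/29.5 d per day, 301.3° corresponds to 24.69 days.

24.7 days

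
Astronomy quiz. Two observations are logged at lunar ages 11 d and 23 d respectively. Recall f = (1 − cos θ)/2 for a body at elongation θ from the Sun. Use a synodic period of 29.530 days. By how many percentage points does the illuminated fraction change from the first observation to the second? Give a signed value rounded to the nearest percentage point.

-44 pp

First observation: θ = 360°·11/29.530 = 134.1°, so f = 0.848.
Second observation: θ = 280.4°, f = 0.410.
Δf = 0.410 − 0.848 = -0.438, i.e. -44 pp.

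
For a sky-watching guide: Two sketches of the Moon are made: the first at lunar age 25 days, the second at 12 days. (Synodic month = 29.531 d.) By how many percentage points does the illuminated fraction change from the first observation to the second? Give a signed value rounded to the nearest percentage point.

+70 percentage points

First observation: θ = 360°·25/29.531 = 304.8°, so f = 0.215.
Second observation: θ = 146.3°, f = 0.916.
Δf = 0.916 − 0.215 = +0.701, i.e. +70 pp.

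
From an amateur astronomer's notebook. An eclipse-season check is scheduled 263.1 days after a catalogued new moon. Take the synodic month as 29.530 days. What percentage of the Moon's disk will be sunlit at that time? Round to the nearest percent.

8%

263.1 d spans 8 complete synodic months (8 × 29.530 = 236.24 d) plus 26.86 d.
The Moon has covered 26.86/29.530 of its cycle, so θ ≈ 360° × 26.86/29.530 = 327.5°.
With cos θ = 0.843, the lit fraction is (1 − 0.843)/2 ≈ 0.079, so 8%.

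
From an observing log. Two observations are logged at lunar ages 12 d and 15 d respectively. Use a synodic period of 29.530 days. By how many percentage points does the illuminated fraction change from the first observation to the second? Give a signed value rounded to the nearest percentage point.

First observation: θ = 360°·12/29.530 = 146.3°, so f = 0.916.
Second observation: θ = 182.9°, f = 0.999.
Δf = 0.999 − 0.916 = +0.083, i.e. +8 pp.

+8 pp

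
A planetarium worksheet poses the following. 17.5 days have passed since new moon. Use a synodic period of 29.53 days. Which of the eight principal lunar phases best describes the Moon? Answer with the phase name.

waning gibbous

At 17.5/29.53 of the cycle, θ ≈ 213° — the waning gibbous range.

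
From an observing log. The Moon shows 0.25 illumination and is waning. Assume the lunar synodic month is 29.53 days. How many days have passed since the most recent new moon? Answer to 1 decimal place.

24.6 days

cos θ = 1 − 2f = 0.500, giving a principal value of 60.0°.
Since the Moon is past full (waning), take the reflex angle: θ = 360° − 60.0° = 300.0°.
Age = 29.53 × 300.0°/360° ≈ 24.61 days.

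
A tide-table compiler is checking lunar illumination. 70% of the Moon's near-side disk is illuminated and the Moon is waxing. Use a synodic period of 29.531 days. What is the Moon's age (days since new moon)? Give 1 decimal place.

cos θ = 1 − 2f = -0.400, giving a principal value of 113.6°.
Before full moon the principal value applies: θ = 113.6°.
That fraction of the synodic month is 113.6/360 × 29.531 d ≈ 9.32 d.

9.3 days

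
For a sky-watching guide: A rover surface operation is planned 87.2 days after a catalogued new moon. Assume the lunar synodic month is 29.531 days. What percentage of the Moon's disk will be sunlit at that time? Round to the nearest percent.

2%

87.2/29.531 = 2.953 lunations, so 2 complete cycles and 28.14 d into the next.
Phase angle: θ = 360°·(28.14 d)/(29.531 d) = 343.0°.
Illuminated fraction = (1 − cos 343.0°)/2 = (1 − 0.956)/2 ≈ 0.022, so 2%.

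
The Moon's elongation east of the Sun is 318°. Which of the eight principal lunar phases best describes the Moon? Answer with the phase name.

318° lies in the waning crescent sector of the 8-phase cycle.

waning crescent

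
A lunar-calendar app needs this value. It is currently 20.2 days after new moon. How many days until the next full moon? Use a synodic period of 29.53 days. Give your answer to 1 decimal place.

24.1 days

Full moon occurs at elongation 180°, i.e. at age 29.53 × 180/360 = 14.765 d.
Already past this cycle's full moon; the next is at 14.765 + 29.53 = 44.295 d, so 44.295 − 20.2 = 24.095 days.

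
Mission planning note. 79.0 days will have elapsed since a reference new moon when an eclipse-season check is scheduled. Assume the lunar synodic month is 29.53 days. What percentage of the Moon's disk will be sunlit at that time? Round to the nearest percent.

73%

Reduce mod P: 79.0 − 2×29.53 = 19.94 d into the current lunation.
The Moon has covered 19.94/29.53 of its cycle, so θ ≈ 360° × 19.94/29.53 = 243.1°.
With cos θ = (-0.453), the lit fraction is (1 − (-0.453))/2 ≈ 0.726, so 73%.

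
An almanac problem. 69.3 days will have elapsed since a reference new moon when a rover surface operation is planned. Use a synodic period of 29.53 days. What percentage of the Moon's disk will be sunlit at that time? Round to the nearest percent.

69.3 d spans 2 complete synodic months (2 × 29.53 = 59.06 d) plus 10.24 d.
Elongation θ = 360° × 10.24/29.53 ≈ 124.8°.
cos 124.8° = (-0.571), so f = (1 − (-0.571))/2 = 0.786, so 79%.

79%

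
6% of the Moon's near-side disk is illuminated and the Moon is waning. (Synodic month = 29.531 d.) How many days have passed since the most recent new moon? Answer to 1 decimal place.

From f = (1 − cos θ)/2: cos θ = 1 − 2×0.06 = 0.880; arccos → 28.4°.
Since the Moon is past full (waning), take the reflex angle: θ = 360° − 28.4° = 331.6°.
At 360°/29.531 d per day, 331.6° corresponds to 27.20 days.

27.2 days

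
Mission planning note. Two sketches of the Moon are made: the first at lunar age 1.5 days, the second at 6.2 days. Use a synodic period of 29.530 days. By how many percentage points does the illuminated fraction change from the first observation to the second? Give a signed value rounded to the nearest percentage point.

First observation: θ = 360°·1.5/29.530 = 18.3°, so f = 0.025.
Second observation: θ = 75.6°, f = 0.376.
Δf = 0.376 − 0.025 = +0.350, i.e. +35 pp.

+35 percentage points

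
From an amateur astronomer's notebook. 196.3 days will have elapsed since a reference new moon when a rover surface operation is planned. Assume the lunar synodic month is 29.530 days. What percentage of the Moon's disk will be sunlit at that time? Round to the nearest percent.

Reduce mod P: 196.3 − 6×29.530 = 19.12 d into the current lunation.
Phase angle: θ = 360°·(19.12 d)/(29.530 d) = 233.1°.
cos 233.1° = (-0.601), so f = (1 − (-0.601))/2 = 0.800, so 80%.

80%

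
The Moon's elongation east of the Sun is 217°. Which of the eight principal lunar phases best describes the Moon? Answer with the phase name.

waning gibbous

The waning gibbous sector spans roughly 202°–248°; 217° falls inside it.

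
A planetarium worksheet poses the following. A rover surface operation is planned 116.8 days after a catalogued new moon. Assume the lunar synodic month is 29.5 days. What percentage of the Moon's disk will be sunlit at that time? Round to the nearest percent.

116.8 d spans 3 complete synodic months (3 × 29.5 = 88.50 d) plus 28.30 d.
The Moon has covered 28.30/29.5 of its cycle, so θ ≈ 360° × 28.30/29.5 = 345.4°.
Illuminated fraction = (1 − cos 345.4°)/2 = (1 − 0.968)/2 ≈ 0.016, so 2%.

2%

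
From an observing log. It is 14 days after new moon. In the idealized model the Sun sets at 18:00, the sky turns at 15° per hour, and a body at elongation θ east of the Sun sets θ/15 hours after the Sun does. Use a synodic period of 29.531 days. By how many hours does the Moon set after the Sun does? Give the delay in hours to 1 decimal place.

11.4 h

Phase angle: θ = 360°·(14 d)/(29.531 d) = 170.7°.
The Moon trails the Sun by θ/15 = 170.7/15 ≈ 11.38 hours.
So the Moon sets 11.38 h after the Sun.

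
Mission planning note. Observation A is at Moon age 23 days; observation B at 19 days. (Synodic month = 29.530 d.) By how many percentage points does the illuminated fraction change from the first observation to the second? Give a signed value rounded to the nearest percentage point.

First observation: θ = 360°·23/29.530 = 280.4°, so f = 0.410.
Second observation: θ = 231.6°, f = 0.810.
Δf = 0.810 − 0.410 = +0.401, i.e. +40 pp.

+40 pp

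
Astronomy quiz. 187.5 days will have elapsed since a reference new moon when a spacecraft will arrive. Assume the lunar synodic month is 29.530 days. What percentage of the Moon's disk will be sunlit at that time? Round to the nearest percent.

79%

187.5 d spans 6 complete synodic months (6 × 29.530 = 177.18 d) plus 10.32 d.
The Moon has covered 10.32/29.530 of its cycle, so θ ≈ 360° × 10.32/29.530 = 125.8°.
With cos θ = (-0.585), the lit fraction is (1 − (-0.585))/2 ≈ 0.793, so 79%.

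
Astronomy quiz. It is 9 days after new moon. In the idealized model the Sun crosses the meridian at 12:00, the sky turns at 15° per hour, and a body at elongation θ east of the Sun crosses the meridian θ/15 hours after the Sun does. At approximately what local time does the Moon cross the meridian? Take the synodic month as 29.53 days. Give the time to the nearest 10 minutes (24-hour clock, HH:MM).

19:20

Elongation θ = 360° × 9/29.53 ≈ 109.7°.
The Moon trails the Sun by θ/15 = 109.7/15 ≈ 7.31 hours.
12:00 + 7.315 h ≈ 19:19 → 19:20 to the nearest ten minutes.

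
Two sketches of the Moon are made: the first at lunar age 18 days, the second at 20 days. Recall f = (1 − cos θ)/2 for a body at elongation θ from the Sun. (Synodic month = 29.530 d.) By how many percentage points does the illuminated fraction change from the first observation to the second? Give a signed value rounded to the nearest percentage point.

First observation: θ = 360°·18/29.530 = 219.4°, so f = 0.886.
Second observation: θ = 243.8°, f = 0.721.
Δf = 0.721 − 0.886 = -0.166, i.e. -17 pp.

-17 pp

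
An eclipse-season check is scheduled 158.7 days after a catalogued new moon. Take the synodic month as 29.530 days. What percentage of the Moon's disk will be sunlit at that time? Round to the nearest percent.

158.7/29.530 = 5.374 lunations, so 5 complete cycles and 11.05 d into the next.
Elongation θ = 360° × 11.05/29.530 ≈ 134.7°.
With cos θ = (-0.704), the lit fraction is (1 − (-0.704))/2 ≈ 0.852, so 85%.

85%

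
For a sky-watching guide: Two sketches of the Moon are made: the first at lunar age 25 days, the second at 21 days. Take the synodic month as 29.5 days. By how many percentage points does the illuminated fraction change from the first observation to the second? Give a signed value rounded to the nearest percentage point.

+41 percentage points

θ₁ = 360° × 25/29.5 = 305.1°, f₁ = (1 − cos θ₁)/2 = 0.213.
θ₂ = 360° × 21/29.5 = 256.3°, f₂ = (1 − cos θ₂)/2 = 0.619.
Change = f₂ − f₁ = +0.406 → +41 percentage points.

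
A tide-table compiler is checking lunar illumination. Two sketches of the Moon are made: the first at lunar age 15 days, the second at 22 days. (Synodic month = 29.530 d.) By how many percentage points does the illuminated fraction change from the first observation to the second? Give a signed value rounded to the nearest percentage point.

θ₁ = 360° × 15/29.530 = 182.9°, f₁ = (1 − cos θ₁)/2 = 0.999.
θ₂ = 360° × 22/29.530 = 268.2°, f₂ = (1 − cos θ₂)/2 = 0.516.
Change = f₂ − f₁ = -0.484 → -48 percentage points.

-48 percentage points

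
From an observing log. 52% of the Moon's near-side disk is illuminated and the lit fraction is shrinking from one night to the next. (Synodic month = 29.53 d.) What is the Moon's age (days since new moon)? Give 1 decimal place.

From f = (1 − cos θ)/2: cos θ = 1 − 2×0.52 = -0.040; arccos → 92.3°.
Waning ⇒ past full, so θ = 360° − 92.3° = 267.7°.
At 360°/29.53 d per day, 267.7° corresponds to 21.96 days.

22.0 days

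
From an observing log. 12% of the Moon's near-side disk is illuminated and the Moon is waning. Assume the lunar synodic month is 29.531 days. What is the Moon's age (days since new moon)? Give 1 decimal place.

Invert f = (1 − cos θ)/2 to get cos θ = 1 − 2(0.12) = 0.760, hence θ₀ = arccos 0.760 = 40.5°.
Waning ⇒ past full, so θ = 360° − 40.5° = 319.5°.
At 360°/29.531 d per day, 319.5° corresponds to 26.21 days.

26.2 days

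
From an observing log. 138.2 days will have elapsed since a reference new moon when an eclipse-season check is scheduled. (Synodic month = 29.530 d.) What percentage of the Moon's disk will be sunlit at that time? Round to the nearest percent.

71%

Reduce mod P: 138.2 − 4×29.530 = 20.08 d into the current lunation.
Elongation θ = 360° × 20.08/29.530 ≈ 244.8°.
Illuminated fraction = (1 − cos 244.8°)/2 = (1 − (-0.426))/2 ≈ 0.713, so 71%.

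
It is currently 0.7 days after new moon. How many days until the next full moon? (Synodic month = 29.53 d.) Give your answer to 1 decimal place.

Full moon is 0.5 of the way through the cycle: age 0.5 × 29.53 = 14.765 d.
So 14.065 days remain (14.765 − 0.7).

14.1 days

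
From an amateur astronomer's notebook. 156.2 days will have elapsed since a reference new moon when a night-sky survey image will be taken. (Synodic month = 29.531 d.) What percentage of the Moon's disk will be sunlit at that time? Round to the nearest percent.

156.2/29.531 = 5.289 lunations, so 5 complete cycles and 8.54 d into the next.
Phase angle: θ = 360°·(8.54 d)/(29.531 d) = 104.2°.
With cos θ = (-0.245), the lit fraction is (1 − (-0.245))/2 ≈ 0.622, so 62%.

62%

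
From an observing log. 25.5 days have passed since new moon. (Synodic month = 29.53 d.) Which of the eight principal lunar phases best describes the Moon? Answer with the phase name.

waning crescent

At 25.5/29.53 of the cycle, θ ≈ 311° — the waning crescent range.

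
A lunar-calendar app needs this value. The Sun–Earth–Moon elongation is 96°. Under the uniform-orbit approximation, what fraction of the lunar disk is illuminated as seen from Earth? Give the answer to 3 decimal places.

0.552

cos 96° = (-0.105), so f = (1 − (-0.105))/2 = 0.552.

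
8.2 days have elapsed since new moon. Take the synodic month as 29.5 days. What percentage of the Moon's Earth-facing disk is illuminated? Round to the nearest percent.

59%

Phase angle: θ = 360°·(8.2 d)/(29.5 d) = 100.1°.
cos 100.1° = (-0.175), so f = (1 − (-0.175))/2 = 0.587, so 59%.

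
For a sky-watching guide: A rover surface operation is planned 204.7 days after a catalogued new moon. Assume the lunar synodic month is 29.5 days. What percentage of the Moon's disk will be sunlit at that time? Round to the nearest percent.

4%

Reduce mod P: 204.7 − 6×29.5 = 27.70 d into the current lunation.
Elongation θ = 360° × 27.70/29.5 ≈ 338.0°.
cos 338.0° = 0.927, so f = (1 − 0.927)/2 = 0.036, so 4%.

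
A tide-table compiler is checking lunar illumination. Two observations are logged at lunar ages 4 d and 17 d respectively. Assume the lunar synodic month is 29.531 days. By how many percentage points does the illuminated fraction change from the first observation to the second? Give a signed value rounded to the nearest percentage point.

+77 pp

θ₁ = 360° × 4/29.531 = 48.8°, f₁ = (1 − cos θ₁)/2 = 0.170.
θ₂ = 360° × 17/29.531 = 207.2°, f₂ = (1 − cos θ₂)/2 = 0.945.
Change = f₂ − f₁ = +0.774 → +77 percentage points.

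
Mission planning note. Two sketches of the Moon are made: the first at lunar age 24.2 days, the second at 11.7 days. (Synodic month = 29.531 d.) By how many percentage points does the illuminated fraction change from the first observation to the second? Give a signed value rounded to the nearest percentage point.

+61 pp

First observation: θ = 360°·24.2/29.531 = 295.0°, so f = 0.289.
Second observation: θ = 142.6°, f = 0.897.
Δf = 0.897 − 0.289 = +0.609, i.e. +61 pp.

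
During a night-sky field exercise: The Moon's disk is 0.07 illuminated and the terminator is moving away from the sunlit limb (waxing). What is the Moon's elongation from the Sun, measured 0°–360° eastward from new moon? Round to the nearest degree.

cos θ = 1 − 2f = 0.860, giving a principal value of 30.7°.
Waxing ⇒ before full, so θ = 30.7°.

31°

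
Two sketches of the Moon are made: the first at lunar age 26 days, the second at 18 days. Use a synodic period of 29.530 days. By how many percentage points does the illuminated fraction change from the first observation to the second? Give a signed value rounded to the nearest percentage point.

First observation: θ = 360°·26/29.530 = 317.0°, so f = 0.135.
Second observation: θ = 219.4°, f = 0.886.
Δf = 0.886 − 0.135 = +0.752, i.e. +75 pp.

+75 pp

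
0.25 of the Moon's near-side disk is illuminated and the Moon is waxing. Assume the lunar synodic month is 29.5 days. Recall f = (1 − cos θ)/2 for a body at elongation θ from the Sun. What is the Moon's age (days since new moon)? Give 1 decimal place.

Invert f = (1 − cos θ)/2 to get cos θ = 1 − 2(0.25) = 0.500, hence θ₀ = arccos 0.500 = 60.0°.
The Moon is waxing (0°–180°), so θ = 60.0° directly.
At 360°/29.5 d per day, 60.0° corresponds to 4.92 days.

4.9 days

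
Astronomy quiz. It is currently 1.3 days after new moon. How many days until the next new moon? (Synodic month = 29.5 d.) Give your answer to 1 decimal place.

The next new moon completes the synodic month: 29.5 − 1.3 = 28.200 days.

28.2 days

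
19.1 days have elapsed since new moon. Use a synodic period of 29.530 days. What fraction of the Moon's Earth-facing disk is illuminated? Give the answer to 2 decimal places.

The Moon has covered 19.1/29.530 of its cycle, so θ ≈ 360° × 19.1/29.530 = 232.8°.
Illuminated fraction = (1 − cos 232.8°)/2 = (1 − (-0.604))/2 ≈ 0.802.

0.80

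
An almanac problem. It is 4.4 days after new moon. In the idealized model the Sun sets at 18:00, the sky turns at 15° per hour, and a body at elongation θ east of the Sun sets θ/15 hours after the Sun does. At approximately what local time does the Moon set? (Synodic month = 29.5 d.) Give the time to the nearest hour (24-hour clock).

Phase angle: θ = 360°·(4.4 d)/(29.5 d) = 53.7°.
The Moon trails the Sun by θ/15 = 53.7/15 ≈ 3.58 hours.
18:00 + 3.58 h ≈ 21:35 → 22:00 to the nearest hour.

22:00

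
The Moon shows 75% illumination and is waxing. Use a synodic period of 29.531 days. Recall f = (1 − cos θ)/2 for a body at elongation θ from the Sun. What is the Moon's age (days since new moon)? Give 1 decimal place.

9.8 days

cos θ = 1 − 2f = -0.500, giving a principal value of 120.0°.
Before full moon the principal value applies: θ = 120.0°.
That fraction of the synodic month is 120.0/360 × 29.531 d ≈ 9.84 d.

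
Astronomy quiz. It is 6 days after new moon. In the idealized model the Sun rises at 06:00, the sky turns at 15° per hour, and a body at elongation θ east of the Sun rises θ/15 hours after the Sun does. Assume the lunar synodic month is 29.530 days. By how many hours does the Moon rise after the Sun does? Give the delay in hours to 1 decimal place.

4.9 h

Phase angle: θ = 360°·(6 d)/(29.530 d) = 73.1°.
The Moon trails the Sun by θ/15 = 73.1/15 ≈ 4.88 hours.
So the Moon rises 4.88 h after the Sun.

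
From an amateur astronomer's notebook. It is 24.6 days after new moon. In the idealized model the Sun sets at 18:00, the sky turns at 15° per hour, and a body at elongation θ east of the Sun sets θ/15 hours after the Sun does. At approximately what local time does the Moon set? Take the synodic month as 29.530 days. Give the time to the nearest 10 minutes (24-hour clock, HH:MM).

Phase angle: θ = 360°·(24.6 d)/(29.530 d) = 299.9°.
At 15° of sky rotation per hour, 299.9° corresponds to a 19.99 h lag.
18:00 + 19.993 h ≈ 14:00 → 14:00 to the nearest ten minutes.

14:00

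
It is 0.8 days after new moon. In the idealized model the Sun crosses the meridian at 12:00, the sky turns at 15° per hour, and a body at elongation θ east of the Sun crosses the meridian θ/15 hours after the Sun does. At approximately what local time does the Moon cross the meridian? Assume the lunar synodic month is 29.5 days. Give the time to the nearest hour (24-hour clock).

13:00

Elongation θ = 360° × 0.8/29.5 ≈ 9.8°.
The Moon trails the Sun by θ/15 = 9.8/15 ≈ 0.65 hours.
12:00 + 0.65 h ≈ 12:39 → 13:00 to the nearest hour.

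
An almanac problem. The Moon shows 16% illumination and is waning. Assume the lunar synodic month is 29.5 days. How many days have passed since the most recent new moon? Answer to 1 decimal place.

Invert f = (1 − cos θ)/2 to get cos θ = 1 − 2(0.16) = 0.680, hence θ₀ = arccos 0.680 = 47.2°.
Since the Moon is past full (waning), take the reflex angle: θ = 360° − 47.2° = 312.8°.
That fraction of the synodic month is 312.8/360 × 29.5 d ≈ 25.64 d.

25.6 days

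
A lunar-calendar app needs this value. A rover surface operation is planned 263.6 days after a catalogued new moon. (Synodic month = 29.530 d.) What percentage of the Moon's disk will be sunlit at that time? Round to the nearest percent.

5%

263.6 d spans 8 complete synodic months (8 × 29.530 = 236.24 d) plus 27.36 d.
Phase angle: θ = 360°·(27.36 d)/(29.530 d) = 333.5°.
cos 333.5° = 0.895, so f = (1 − 0.895)/2 = 0.052, so 5%.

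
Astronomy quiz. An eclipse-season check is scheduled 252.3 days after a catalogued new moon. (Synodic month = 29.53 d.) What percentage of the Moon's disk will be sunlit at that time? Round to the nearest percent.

Reduce mod P: 252.3 − 8×29.53 = 16.06 d into the current lunation.
Phase angle: θ = 360°·(16.06 d)/(29.53 d) = 195.8°.
cos 195.8° = (-0.962), so f = (1 − (-0.962))/2 = 0.981, so 98%.

98%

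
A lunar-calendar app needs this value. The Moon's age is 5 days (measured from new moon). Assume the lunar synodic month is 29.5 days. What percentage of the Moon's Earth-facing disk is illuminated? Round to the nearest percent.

Elongation θ = 360° × 5/29.5 ≈ 61.0°.
cos 61.0° = 0.485, so f = (1 − 0.485)/2 = 0.258, so 26%.

26%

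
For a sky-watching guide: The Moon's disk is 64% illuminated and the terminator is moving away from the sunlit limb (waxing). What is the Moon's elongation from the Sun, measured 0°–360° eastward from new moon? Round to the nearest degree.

106°

cos θ = 1 − 2f = -0.280, giving a principal value of 106.3°.
Before full moon the principal value applies: θ = 106.3°.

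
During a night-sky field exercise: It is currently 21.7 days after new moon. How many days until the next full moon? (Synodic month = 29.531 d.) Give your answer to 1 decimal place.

Full moon occurs at elongation 180°, i.e. at age 29.531 × 180/360 = 14.765 d.
Already past this cycle's full moon; the next is at 14.765 + 29.531 = 44.296 d, so 44.296 − 21.7 = 22.596 days.

22.6 days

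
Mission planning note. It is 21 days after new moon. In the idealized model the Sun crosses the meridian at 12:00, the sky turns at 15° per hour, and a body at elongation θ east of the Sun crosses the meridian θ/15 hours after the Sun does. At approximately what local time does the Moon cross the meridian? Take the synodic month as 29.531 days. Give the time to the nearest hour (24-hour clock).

05:00

The Moon has covered 21/29.531 of its cycle, so θ ≈ 360° × 21/29.531 = 256.0°.
At 15° of sky rotation per hour, 256.0° corresponds to a 17.07 h lag.
12:00 + 17.07 h ≈ 05:04 → 05:00 to the nearest hour.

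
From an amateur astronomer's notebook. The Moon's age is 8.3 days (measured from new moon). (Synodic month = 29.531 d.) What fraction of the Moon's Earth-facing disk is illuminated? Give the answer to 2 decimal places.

Elongation θ = 360° × 8.3/29.531 ≈ 101.2°.
Illuminated fraction = (1 − cos 101.2°)/2 = (1 − (-0.194))/2 ≈ 0.597.

0.60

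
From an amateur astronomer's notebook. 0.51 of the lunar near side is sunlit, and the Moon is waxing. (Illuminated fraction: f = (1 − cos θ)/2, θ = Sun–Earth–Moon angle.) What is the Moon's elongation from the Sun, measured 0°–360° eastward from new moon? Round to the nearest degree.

From f = (1 − cos θ)/2: cos θ = 1 − 2×0.51 = -0.020; arccos → 91.1°.
Waxing ⇒ before full, so θ = 91.1°.

91°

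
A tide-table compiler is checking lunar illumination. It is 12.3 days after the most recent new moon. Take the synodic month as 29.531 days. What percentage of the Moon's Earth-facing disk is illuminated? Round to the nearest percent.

93%

Elongation θ = 360° × 12.3/29.531 ≈ 149.9°.
With cos θ = (-0.866), the lit fraction is (1 − (-0.866))/2 ≈ 0.933, so 93%.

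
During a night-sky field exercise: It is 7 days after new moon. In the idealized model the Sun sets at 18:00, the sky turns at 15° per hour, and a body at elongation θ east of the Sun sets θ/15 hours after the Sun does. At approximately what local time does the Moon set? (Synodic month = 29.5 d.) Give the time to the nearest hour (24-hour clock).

00:00

The Moon has covered 7/29.5 of its cycle, so θ ≈ 360° × 7/29.5 = 85.4°.
The Moon trails the Sun by θ/15 = 85.4/15 ≈ 5.69 hours.
18:00 + 5.69 h ≈ 23:42 → 00:00 to the nearest hour.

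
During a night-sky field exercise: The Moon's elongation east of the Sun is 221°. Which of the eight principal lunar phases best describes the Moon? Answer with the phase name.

The waning gibbous sector spans roughly 202°–248°; 221° falls inside it.

waning gibbous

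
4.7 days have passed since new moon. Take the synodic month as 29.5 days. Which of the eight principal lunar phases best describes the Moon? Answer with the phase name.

θ ≈ 360° × 4.7/29.5 = 57°, which falls in the waxing crescent sector.

waxing crescent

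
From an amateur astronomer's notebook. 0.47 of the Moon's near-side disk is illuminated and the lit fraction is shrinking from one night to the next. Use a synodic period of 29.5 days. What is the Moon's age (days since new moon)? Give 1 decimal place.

Invert f = (1 − cos θ)/2 to get cos θ = 1 − 2(0.47) = 0.060, hence θ₀ = arccos 0.060 = 86.6°.
A waning Moon lies in 180°–360°, so θ = 360° − 86.6° = 273.4°.
At 360°/29.5 d per day, 273.4° corresponds to 22.41 days.

22.4 days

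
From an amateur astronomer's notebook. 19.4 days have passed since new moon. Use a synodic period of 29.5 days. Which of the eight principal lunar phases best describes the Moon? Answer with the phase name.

θ ≈ 360° × 19.4/29.5 = 237°, which falls in the waning gibbous sector.

waning gibbous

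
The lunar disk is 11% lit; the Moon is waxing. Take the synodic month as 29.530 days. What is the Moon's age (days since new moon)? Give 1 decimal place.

3.2 days

cos θ = 1 − 2f = 0.780, giving a principal value of 38.7°.
Waxing ⇒ before full, so θ = 38.7°.
That fraction of the synodic month is 38.7/360 × 29.530 d ≈ 3.18 d.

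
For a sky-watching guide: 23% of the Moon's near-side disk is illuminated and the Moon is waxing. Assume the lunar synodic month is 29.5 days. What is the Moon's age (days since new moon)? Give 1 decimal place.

cos θ = 1 − 2f = 0.540, giving a principal value of 57.3°.
Before full moon the principal value applies: θ = 57.3°.
Age = 29.5 × 57.3°/360° ≈ 4.70 days.

4.7 days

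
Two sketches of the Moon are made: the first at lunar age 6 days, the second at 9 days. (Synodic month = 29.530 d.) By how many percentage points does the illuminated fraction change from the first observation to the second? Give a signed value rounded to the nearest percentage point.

+31 pp

First observation: θ = 360°·6/29.530 = 73.1°, so f = 0.355.
Second observation: θ = 109.7°, f = 0.669.
Δf = 0.669 − 0.355 = +0.314, i.e. +31 pp.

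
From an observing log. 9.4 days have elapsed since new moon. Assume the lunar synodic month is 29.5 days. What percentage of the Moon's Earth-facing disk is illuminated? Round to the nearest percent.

71%

Phase angle: θ = 360°·(9.4 d)/(29.5 d) = 114.7°.
cos 114.7° = (-0.418), so f = (1 − (-0.418))/2 = 0.709, so 71%.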